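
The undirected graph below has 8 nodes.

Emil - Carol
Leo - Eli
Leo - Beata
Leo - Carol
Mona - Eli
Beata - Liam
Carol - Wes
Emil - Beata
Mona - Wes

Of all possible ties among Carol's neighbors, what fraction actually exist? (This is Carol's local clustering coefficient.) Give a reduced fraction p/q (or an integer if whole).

Carol's neighbors: Emil, Leo, and Wes (k = 3).
Possible neighbor pairs: C(3,2) = 3. Edges among them: none → e = 0.
Clustering(Carol) = 0/3 = 0.

0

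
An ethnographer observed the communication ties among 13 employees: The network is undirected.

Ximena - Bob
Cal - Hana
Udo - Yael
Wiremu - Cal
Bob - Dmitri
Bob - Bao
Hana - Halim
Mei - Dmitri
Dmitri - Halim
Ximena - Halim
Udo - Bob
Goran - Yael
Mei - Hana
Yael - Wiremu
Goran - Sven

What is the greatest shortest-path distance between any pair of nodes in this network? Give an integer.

Eccentricity of each node (its greatest distance to any other): Bao:5, Bob:4, Cal:5, Dmitri:5, Goran:5, Halim:6, Hana:5, Mei:6, Sven:6, Udo:4, Wiremu:4, Ximena:5, Yael:4.
The maximum eccentricity is 6, realized for instance by the pair Halim–Sven via Halim – Hana – Cal – Wiremu – Yael – Goran – Sven. So the diameter is 6.

6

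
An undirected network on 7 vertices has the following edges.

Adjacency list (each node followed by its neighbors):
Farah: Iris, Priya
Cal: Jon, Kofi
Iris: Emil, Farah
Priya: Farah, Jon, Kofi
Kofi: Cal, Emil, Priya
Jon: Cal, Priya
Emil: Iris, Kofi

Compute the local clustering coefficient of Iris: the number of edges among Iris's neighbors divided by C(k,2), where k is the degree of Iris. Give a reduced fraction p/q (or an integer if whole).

0

Iris's neighbors: Emil and Farah (k = 2).
Possible neighbor pairs: C(2,2) = 1. Edges among them: none → e = 0.
Clustering(Iris) = 0/1.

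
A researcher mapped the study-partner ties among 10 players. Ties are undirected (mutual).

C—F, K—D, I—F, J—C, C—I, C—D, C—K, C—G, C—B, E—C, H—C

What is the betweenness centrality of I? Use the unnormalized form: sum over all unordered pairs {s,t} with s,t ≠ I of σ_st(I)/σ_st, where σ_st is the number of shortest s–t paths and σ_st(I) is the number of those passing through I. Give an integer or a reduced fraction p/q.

No shortest path between any pair of other nodes passes through I.
Summing the contributions gives betweenness(I) = 0.

0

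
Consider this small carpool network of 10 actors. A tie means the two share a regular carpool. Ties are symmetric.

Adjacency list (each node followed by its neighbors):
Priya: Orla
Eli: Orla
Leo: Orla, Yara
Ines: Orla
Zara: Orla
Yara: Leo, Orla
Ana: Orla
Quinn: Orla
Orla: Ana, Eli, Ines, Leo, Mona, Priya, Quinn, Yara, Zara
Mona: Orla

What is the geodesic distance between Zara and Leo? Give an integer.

2

One shortest route is Zara – Orla – Leo, which uses 2 edges, and Zara and Leo are not directly tied, so nothing shorter exists. So d(Zara,Leo) = 2.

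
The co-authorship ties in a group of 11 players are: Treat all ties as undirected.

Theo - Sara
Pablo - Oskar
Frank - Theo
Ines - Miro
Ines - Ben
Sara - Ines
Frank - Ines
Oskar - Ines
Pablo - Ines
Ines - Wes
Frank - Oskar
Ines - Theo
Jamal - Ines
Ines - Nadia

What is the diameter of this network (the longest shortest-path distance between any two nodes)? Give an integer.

Eccentricity of each node (its greatest distance to any other): Ben:2, Frank:2, Ines:1, Jamal:2, Miro:2, Nadia:2, Oskar:2, Pablo:2, Sara:2, Theo:2, Wes:2.
The maximum eccentricity is 2, realized for instance by the pair Jamal–Nadia via Jamal – Ines – Nadia. So the diameter is 2.

2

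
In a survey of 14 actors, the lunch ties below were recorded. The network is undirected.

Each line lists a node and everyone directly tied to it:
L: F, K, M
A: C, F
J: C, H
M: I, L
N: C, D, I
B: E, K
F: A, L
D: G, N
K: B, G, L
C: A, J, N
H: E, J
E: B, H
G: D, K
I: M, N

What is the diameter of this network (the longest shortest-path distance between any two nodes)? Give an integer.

5

Eccentricity of each node (its greatest distance to any other): A:4, B:4, C:4, D:4, E:5, F:4, G:4, H:5, I:5, J:4, K:4, L:4, M:5, N:4.
The maximum eccentricity is 5, realized for instance by the pair H–M via H – E – B – K – L – M. So the diameter is 5.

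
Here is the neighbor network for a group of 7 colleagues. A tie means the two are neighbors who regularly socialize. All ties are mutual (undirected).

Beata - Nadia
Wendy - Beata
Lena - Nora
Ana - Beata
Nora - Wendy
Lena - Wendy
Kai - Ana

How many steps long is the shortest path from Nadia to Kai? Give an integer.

One shortest route is Nadia – Beata – Ana – Kai, which uses 3 edges, and at distance 2 from Nadia we only reach {Ana, Wendy}, which does not include Kai. So d(Nadia,Kai) = 3.

3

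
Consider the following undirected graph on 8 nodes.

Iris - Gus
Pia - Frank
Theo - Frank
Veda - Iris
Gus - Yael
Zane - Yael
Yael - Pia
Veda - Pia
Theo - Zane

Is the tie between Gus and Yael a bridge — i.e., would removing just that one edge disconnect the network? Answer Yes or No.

No

Even without that edge, Gus still reaches Yael via Gus – Iris – Veda – Pia – Yael, so the network stays connected. Not a bridge.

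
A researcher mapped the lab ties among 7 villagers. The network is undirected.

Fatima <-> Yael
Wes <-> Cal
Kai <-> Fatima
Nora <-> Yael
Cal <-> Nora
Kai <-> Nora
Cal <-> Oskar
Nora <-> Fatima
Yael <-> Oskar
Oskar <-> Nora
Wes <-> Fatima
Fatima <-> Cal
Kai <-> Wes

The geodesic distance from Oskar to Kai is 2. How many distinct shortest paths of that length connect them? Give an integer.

The shortest distance is 2, and the only length-2 path is Oskar–Nora–Kai. So there is exactly 1 shortest path.

1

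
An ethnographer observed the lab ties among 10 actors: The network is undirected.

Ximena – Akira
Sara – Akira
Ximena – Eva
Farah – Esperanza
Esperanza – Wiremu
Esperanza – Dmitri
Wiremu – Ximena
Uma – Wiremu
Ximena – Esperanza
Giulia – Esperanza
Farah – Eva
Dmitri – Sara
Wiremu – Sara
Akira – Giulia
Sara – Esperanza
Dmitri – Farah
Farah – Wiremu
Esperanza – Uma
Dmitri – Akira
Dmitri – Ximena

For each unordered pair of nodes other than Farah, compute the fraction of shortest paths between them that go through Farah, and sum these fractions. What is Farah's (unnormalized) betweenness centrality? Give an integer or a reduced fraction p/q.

Pairs whose geodesics pass through Farah — Wiremu–Eva: 1/2; Wiremu–Dmitri: 1/4; Sara–Eva: 3/7; Eva–Esperanza: 1/2; Eva–Uma: 2/4; Eva–Dmitri: 1/2; Eva–Giulia: 1/3.
All other pairs contribute 0.
Summing the contributions gives betweenness(Farah) = 253/84.

253/84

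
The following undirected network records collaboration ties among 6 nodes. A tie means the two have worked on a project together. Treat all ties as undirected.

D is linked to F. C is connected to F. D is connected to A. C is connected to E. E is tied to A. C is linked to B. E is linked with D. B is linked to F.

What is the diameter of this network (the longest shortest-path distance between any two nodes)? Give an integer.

3

Eccentricity of each node (its greatest distance to any other): A:3, B:3, C:2, D:2, E:2, F:2.
The maximum eccentricity is 3, realized for instance by the pair A–B via A – E – C – B. So the diameter is 3.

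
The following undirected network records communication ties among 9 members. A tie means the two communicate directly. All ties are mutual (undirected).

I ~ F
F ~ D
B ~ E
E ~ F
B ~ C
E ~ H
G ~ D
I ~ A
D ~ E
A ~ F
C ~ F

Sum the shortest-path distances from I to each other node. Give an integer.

17

Distances from I: A:1, B:3, C:2, D:2, E:2, F:1, G:3, H:3.
Sum = 1 + 3 + 2 + 2 + 2 + 1 + 3 + 3 = 17.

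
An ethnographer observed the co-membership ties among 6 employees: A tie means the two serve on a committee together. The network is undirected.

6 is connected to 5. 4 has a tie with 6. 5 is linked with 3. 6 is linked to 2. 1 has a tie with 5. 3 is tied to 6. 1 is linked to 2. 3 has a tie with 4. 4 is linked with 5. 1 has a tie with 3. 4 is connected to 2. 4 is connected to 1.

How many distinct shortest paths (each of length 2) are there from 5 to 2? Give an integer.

The shortest distance is 2. The length-2 paths are: 5–6–2; 5–4–2; 5–1–2.
That gives 3 distinct shortest paths.

3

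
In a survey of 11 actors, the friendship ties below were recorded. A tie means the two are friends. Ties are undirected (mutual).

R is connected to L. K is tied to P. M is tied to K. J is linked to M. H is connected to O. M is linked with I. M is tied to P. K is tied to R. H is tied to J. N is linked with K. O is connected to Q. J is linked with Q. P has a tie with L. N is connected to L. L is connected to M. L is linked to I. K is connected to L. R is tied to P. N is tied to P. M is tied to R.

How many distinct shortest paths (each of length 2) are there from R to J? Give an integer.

1

The shortest distance is 2, and the only length-2 path is R–M–J. So there is exactly 1 shortest path.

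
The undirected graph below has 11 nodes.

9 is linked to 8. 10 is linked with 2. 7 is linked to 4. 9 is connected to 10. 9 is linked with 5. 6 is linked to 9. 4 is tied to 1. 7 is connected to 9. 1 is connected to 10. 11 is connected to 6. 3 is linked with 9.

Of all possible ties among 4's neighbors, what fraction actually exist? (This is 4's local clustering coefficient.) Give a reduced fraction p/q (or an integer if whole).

0

4's neighbors: 1 and 7 (k = 2).
Possible neighbor pairs: C(2,2) = 1. Edges among them: none → e = 0.
Clustering(4) = 0/1.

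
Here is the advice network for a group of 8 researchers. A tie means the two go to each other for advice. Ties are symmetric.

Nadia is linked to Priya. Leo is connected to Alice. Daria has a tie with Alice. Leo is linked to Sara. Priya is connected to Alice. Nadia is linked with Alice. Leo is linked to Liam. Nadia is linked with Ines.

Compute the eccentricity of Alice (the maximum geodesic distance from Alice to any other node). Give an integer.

2

Distances from Alice: Daria:1, Ines:2, Leo:1, Liam:2, Nadia:1, Priya:1, Sara:2.
The largest is 2 (to Sara, Liam, and Ines), so the eccentricity of Alice is 2.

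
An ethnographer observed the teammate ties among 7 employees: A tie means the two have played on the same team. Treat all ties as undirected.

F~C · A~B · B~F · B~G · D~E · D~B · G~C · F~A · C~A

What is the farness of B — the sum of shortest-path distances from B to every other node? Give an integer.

8

Distances from B: A:1, C:2, D:1, E:2, F:1, G:1.
Sum = 1 + 2 + 1 + 2 + 1 + 1 = 8.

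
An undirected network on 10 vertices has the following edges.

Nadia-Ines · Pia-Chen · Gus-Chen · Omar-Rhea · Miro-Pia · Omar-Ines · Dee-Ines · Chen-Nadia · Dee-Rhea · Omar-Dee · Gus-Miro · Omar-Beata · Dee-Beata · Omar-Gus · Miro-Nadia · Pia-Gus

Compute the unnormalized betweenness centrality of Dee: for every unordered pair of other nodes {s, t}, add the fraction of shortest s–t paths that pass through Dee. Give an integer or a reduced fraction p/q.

5/2

Pairs whose geodesics pass through Dee — Nadia–Beata: 1/2; Nadia–Rhea: 1/2; Ines–Beata: 1/2; Ines–Rhea: 1/2; Beata–Rhea: 1/2.
All other pairs contribute 0.
Summing the contributions gives betweenness(Dee) = 5/2.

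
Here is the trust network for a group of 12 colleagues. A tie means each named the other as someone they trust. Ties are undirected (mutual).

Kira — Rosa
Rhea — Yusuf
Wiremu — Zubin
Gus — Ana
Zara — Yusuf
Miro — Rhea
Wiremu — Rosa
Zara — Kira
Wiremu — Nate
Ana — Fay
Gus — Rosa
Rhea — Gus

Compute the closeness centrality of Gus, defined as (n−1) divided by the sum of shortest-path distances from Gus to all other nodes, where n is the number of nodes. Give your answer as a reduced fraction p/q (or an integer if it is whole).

Distances from Gus: Ana:1, Fay:2, Kira:2, Miro:2, Nate:3, Rhea:1, Rosa:1, Wiremu:2, Yusuf:2, Zara:3, Zubin:3. Sum = 22.
n = 12, so closeness = 11/22 = 1/2.

1/2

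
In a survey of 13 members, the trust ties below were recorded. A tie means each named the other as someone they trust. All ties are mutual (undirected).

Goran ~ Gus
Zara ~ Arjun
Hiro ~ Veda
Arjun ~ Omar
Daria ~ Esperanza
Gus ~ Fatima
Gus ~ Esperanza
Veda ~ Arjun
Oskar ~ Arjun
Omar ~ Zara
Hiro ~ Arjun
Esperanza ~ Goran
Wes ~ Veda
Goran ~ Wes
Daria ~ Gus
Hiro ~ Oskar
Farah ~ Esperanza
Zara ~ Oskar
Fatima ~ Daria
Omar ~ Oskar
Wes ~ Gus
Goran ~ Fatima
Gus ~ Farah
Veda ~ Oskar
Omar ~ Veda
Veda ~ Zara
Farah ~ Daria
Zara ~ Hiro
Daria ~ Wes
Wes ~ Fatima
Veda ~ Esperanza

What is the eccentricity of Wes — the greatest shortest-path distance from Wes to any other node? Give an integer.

2

Distances from Wes: Arjun:2, Daria:1, Esperanza:2, Farah:2, Fatima:1, Goran:1, Gus:1, Hiro:2, Omar:2, Oskar:2, Veda:1, Zara:2.
The largest is 2 (to Omar, Zara, Oskar, Hiro, Arjun, Esperanza, and Farah), so the eccentricity of Wes is 2.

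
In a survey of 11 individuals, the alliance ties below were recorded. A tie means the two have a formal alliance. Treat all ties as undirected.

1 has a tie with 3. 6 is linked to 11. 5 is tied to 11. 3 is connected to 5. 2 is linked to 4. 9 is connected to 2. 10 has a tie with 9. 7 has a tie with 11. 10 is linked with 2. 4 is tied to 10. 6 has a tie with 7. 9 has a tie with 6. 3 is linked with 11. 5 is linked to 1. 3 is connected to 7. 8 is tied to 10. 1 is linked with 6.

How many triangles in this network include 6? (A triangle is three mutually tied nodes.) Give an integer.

1

6's neighbors: 1, 7, 9, and 11.
Neighbor pairs that are themselves tied: 6–7–11. Each forms one triangle with 6, for 1 in total.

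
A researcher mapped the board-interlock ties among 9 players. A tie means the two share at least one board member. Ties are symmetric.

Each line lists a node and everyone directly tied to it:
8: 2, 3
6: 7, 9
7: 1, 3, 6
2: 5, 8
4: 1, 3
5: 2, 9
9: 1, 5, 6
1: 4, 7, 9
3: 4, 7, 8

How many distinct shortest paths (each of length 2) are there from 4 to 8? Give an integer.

The shortest distance is 2, and the only length-2 path is 4–3–8. So there is exactly 1 shortest path.

1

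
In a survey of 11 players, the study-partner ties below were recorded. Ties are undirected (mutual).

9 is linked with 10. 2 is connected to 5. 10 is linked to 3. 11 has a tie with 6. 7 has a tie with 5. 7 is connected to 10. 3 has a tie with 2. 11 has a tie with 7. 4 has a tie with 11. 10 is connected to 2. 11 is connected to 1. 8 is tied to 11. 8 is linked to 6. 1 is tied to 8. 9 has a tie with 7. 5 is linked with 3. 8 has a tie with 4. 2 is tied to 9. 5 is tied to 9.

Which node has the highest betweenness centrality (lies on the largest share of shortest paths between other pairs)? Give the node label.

Unnormalized betweenness of each node: 1:0, 2:7/12, 3:1/4, 4:0, 5:16/3, 6:0, 7:101/4, 8:3/2, 9:9/4, 10:16/3, 11:51/2.
11 has the largest value, 51/2, making it the main broker — the node through which the most shortest paths run.

11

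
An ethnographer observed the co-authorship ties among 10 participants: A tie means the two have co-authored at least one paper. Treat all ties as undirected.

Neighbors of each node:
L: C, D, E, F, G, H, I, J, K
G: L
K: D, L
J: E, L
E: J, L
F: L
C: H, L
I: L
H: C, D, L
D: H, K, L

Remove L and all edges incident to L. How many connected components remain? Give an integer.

5

Without L, the remaining ties split the others into: {E, J}; {C, D, H, K}; {G}; {F}; {I}.
That's 5 separate components.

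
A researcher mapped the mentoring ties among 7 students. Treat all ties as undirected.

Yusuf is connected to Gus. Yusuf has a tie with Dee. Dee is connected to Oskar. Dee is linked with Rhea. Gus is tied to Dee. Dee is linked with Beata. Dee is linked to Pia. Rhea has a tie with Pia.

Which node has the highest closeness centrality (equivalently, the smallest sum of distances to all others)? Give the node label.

Farness (sum of distances to all others) for each node — Beata:11, Dee:6, Gus:10, Oskar:11, Pia:10, Rhea:10, Yusuf:10.
The smallest farness is 6, for Dee, so Dee has the highest closeness.

Dee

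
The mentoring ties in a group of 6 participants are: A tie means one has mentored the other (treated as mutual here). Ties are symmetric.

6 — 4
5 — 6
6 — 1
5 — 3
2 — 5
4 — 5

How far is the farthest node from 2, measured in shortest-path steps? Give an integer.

Distances from 2: 1:3, 3:2, 4:2, 5:1, 6:2.
The largest is 3 (to 1), so the eccentricity of 2 is 3.

3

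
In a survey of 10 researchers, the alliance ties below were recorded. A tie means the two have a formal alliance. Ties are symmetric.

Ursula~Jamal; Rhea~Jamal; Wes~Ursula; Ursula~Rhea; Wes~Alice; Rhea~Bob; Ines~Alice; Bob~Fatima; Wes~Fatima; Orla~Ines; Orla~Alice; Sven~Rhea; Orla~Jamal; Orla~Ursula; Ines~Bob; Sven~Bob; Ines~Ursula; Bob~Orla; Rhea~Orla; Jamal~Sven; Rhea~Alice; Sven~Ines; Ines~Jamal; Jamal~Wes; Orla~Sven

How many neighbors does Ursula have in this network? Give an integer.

Ursula is directly tied to Ines, Jamal, Orla, Rhea, and Wes. That is 5 neighbors, so the degree of Ursula is 5.

5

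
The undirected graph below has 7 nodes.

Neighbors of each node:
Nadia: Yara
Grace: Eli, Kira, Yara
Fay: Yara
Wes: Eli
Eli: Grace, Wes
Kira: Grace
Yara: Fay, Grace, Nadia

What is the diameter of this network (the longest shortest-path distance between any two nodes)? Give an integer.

Eccentricity of each node (its greatest distance to any other): Eli:3, Fay:4, Grace:2, Kira:3, Nadia:4, Wes:4, Yara:3.
The maximum eccentricity is 4, realized for instance by the pair Nadia–Wes via Nadia – Yara – Grace – Eli – Wes. So the diameter is 4.

4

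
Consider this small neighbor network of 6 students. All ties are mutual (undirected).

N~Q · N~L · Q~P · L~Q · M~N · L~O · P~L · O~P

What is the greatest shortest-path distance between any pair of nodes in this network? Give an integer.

Eccentricity of each node (its greatest distance to any other): L:2, M:3, N:2, O:3, P:3, Q:2.
The maximum eccentricity is 3, realized for instance by the pair O–M via O – L – N – M. So the diameter is 3.

3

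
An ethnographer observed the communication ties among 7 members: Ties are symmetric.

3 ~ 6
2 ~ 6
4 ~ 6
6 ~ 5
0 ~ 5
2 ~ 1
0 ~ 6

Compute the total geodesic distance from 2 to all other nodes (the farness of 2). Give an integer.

Distances from 2: 0:2, 1:1, 3:2, 4:2, 5:2, 6:1.
Sum = 2 + 1 + 2 + 2 + 2 + 1 = 10.

10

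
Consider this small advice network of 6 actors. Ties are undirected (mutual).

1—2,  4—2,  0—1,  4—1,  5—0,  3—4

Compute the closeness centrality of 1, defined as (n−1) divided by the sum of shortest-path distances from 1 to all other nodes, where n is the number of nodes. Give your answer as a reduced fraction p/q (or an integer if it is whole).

Distances from 1: 0:1, 2:1, 3:2, 4:1, 5:2. Sum = 7.
n = 6, so closeness = 5/7.

5/7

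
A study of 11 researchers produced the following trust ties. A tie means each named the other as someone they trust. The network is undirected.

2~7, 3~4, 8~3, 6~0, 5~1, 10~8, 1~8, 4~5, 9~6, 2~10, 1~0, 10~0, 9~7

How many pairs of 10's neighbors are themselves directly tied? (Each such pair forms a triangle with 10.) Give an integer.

10's neighbors are 0, 2, and 8, but none of them are tied to each other, so no triangle contains 10.

0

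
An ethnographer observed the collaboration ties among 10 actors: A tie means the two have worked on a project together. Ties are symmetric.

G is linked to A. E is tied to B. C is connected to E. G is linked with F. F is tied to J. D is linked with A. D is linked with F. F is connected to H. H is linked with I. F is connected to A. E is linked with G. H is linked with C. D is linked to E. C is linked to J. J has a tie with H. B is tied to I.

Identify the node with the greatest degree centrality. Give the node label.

F

Degrees — A:3, B:2, C:3, D:3, E:4, F:5, G:3, H:4, I:2, J:3.
The maximum is 5, attained only by F.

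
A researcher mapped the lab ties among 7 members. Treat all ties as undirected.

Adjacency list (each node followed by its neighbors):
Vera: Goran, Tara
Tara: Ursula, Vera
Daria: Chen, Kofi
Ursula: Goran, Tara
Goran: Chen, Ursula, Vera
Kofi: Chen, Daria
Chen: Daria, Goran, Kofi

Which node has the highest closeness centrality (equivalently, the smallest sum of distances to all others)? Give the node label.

Goran

Farness (sum of distances to all others) for each node — Chen:10, Daria:14, Goran:9, Kofi:14, Tara:15, Ursula:12, Vera:12.
The smallest farness is 9, for Goran, so Goran has the highest closeness.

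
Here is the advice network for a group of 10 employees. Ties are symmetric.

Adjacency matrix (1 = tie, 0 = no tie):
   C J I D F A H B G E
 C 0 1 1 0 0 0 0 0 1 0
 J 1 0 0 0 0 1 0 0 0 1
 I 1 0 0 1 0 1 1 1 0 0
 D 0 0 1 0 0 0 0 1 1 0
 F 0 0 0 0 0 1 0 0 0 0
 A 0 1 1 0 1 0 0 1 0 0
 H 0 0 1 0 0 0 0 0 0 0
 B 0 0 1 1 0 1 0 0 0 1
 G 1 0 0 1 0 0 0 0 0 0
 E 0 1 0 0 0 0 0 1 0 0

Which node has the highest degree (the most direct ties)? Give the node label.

I

Degrees — A:4, B:4, C:3, D:3, E:2, F:1, G:2, H:1, I:5, J:3.
The maximum is 5, attained only by I.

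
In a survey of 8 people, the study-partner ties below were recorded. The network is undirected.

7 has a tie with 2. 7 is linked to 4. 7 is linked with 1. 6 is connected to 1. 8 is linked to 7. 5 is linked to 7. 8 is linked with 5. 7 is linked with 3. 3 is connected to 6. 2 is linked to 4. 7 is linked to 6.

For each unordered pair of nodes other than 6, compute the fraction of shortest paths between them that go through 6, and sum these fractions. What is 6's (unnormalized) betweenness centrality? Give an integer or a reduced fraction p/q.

Pairs whose geodesics pass through 6 — 1–3: 1/2.
All other pairs contribute 0.
Summing the contributions gives betweenness(6) = 1/2.

1/2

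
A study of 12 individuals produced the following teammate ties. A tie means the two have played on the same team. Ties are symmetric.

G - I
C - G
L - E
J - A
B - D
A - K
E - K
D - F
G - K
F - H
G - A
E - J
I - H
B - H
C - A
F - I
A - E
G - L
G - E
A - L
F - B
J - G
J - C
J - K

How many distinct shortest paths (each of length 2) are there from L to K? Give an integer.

3

The shortest distance is 2. The length-2 paths are: L–E–K; L–G–K; L–A–K.
That gives 3 distinct shortest paths.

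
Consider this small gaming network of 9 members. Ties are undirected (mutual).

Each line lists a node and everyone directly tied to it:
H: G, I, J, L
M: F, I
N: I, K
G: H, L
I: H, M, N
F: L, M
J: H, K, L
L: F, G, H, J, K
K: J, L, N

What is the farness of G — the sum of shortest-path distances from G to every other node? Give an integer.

Distances from G: F:2, H:1, I:2, J:2, K:2, L:1, M:3, N:3.
Sum = 2 + 1 + 2 + 2 + 2 + 1 + 3 + 3 = 16.

16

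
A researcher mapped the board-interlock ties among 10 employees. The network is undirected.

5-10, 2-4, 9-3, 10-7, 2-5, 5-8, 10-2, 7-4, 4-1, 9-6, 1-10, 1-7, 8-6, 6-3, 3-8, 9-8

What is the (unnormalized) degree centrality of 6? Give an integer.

6 is directly tied to 3, 8, and 9. That is 3 neighbors, so the degree of 6 is 3.

3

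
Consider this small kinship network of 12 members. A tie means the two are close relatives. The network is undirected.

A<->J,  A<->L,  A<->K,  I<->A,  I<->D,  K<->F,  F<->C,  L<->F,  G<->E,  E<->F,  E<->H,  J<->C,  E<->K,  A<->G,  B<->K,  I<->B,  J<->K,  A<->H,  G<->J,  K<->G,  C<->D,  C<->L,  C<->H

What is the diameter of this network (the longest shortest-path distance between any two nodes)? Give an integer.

3

Eccentricity of each node (its greatest distance to any other): A:2, B:3, C:3, D:3, E:3, F:3, G:3, H:3, I:3, J:2, K:3, L:3.
The maximum eccentricity is 3, realized for instance by the pair C–B via C – J – K – B. So the diameter is 3.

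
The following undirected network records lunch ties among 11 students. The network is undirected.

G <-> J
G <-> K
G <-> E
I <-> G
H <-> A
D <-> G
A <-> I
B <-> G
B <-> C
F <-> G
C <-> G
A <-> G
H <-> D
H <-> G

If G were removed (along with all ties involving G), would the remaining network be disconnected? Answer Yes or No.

Removing G leaves {B and C} with no path to {E}, so the network splits into 6 components. G is a cut vertex.

Yes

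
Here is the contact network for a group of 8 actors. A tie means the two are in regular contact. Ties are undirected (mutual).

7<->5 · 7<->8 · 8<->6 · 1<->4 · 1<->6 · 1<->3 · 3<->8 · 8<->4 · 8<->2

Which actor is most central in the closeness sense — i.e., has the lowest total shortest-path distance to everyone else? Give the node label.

Farness (sum of distances to all others) for each node — 1:15, 2:15, 3:13, 4:13, 5:19, 6:13, 7:13, 8:9.
The smallest farness is 9, for 8, so 8 has the highest closeness.

8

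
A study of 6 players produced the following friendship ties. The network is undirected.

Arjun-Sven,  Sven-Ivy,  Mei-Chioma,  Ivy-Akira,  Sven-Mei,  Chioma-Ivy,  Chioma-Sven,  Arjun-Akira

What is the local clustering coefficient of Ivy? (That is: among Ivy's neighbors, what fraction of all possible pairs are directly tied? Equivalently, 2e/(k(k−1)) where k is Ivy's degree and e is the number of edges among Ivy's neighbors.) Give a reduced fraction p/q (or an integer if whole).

Ivy's neighbors: Akira, Chioma, and Sven (k = 3).
Possible neighbor pairs: C(3,2) = 3. Edges among them: Chioma–Sven → e = 1.
Clustering(Ivy) = 1/3.

1/3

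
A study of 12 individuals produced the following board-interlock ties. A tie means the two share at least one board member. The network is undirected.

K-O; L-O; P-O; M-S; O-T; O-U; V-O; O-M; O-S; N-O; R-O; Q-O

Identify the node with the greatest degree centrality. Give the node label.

Degrees — K:1, L:1, M:2, N:1, O:11, P:1, Q:1, R:1, S:2, T:1, U:1, V:1.
The maximum is 11, attained only by O.

O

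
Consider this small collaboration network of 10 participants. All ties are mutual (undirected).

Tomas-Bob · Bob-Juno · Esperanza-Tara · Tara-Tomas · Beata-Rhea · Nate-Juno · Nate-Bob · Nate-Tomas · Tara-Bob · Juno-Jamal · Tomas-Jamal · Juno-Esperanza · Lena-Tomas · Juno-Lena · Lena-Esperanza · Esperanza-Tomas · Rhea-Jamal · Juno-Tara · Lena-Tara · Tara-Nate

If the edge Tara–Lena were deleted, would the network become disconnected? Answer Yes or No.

Even without that edge, Tara still reaches Lena via Tara – Juno – Lena, so the network stays connected. Not a bridge.

No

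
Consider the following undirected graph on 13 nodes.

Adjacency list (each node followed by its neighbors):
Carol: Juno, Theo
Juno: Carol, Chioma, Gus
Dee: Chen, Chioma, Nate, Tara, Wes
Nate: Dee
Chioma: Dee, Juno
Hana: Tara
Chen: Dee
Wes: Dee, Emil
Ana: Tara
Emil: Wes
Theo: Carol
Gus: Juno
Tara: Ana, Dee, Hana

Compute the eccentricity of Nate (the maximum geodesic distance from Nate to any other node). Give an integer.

Distances from Nate: Ana:3, Carol:4, Chen:2, Chioma:2, Dee:1, Emil:3, Gus:4, Hana:3, Juno:3, Tara:2, Theo:5, Wes:2.
The largest is 5 (to Theo), so the eccentricity of Nate is 5.

5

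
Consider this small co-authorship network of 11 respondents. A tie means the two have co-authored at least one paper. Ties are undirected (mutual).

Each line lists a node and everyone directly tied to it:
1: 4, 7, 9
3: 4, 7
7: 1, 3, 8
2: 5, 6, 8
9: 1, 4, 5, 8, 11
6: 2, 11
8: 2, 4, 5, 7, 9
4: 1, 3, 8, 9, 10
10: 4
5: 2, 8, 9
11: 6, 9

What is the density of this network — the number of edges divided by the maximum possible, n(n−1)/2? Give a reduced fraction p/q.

17/55

There are 17 edges and 11 nodes, so the maximum possible is C(11,2) = 55.
Density = 17/55.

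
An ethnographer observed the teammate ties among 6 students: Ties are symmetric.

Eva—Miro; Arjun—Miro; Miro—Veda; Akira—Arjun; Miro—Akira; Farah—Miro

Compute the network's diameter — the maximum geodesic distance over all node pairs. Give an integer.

Eccentricity of each node (its greatest distance to any other): Akira:2, Arjun:2, Eva:2, Farah:2, Miro:1, Veda:2.
The maximum eccentricity is 2, realized for instance by the pair Eva–Veda via Eva – Miro – Veda. So the diameter is 2.

2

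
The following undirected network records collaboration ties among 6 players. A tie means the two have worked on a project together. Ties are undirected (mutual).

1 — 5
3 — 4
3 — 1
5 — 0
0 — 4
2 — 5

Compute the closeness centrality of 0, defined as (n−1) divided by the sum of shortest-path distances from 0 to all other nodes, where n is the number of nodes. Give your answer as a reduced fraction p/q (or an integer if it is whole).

Distances from 0: 1:2, 2:2, 3:2, 4:1, 5:1. Sum = 8.
n = 6, so closeness = 5/8.

5/8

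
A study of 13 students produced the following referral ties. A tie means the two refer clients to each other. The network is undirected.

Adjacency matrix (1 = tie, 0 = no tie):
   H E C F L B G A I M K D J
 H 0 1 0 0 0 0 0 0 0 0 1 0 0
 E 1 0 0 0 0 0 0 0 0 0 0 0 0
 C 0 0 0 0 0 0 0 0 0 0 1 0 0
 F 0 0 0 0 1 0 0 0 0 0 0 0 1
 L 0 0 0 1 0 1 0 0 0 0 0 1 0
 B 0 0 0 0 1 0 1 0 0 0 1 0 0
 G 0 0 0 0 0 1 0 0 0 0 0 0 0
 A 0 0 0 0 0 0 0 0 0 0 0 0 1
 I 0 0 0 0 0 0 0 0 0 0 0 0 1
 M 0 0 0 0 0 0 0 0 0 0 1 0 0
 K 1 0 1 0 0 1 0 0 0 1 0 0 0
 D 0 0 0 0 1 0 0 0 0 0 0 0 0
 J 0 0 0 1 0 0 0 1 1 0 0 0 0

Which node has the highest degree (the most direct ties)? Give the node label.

Degrees — A:1, B:3, C:1, D:1, E:1, F:2, G:1, H:2, I:1, J:3, K:4, L:3, M:1.
The maximum is 4, attained only by K.

K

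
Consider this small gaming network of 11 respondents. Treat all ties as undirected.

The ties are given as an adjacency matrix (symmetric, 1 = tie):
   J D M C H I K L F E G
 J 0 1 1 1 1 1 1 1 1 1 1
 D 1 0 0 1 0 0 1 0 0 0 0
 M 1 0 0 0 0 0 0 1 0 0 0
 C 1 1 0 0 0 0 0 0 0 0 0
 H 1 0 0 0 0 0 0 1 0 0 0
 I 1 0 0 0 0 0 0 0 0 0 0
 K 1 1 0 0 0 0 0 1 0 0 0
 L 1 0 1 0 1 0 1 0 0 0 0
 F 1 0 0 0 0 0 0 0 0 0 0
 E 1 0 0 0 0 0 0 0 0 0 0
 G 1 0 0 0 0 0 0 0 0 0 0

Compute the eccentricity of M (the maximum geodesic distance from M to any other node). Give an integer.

2

Distances from M: C:2, D:2, E:2, F:2, G:2, H:2, I:2, J:1, K:2, L:1.
The largest is 2 (to D, C, H, I, K, F, E, and G), so the eccentricity of M is 2.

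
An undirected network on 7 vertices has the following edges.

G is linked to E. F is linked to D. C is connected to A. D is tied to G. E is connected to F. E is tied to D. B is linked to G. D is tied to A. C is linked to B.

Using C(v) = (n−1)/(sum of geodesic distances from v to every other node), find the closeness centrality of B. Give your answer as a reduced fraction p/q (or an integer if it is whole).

Distances from B: A:2, C:1, D:2, E:2, F:3, G:1. Sum = 11.
n = 7, so closeness = 6/11.

6/11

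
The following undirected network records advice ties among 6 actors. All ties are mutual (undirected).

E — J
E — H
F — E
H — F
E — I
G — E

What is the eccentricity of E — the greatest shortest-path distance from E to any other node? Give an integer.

Distances from E: F:1, G:1, H:1, I:1, J:1.
The largest is 1 (to I, J, F, G, and H), so the eccentricity of E is 1.

1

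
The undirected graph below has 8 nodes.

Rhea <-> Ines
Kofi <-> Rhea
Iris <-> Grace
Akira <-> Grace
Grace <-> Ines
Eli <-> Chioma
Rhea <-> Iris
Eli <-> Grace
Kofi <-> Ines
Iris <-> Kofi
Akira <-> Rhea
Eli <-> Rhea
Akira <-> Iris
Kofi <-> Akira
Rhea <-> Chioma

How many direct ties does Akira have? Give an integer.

4

Akira is directly tied to Grace, Iris, Kofi, and Rhea. That is 4 neighbors, so the degree of Akira is 4.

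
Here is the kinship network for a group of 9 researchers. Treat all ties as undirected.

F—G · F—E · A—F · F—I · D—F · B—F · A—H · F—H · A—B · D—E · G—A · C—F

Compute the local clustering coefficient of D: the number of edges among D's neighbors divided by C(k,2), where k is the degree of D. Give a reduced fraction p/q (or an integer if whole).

D's neighbors: E and F (k = 2).
Possible neighbor pairs: C(2,2) = 1. Edges among them: E–F → e = 1.
Clustering(D) = 1/1.

1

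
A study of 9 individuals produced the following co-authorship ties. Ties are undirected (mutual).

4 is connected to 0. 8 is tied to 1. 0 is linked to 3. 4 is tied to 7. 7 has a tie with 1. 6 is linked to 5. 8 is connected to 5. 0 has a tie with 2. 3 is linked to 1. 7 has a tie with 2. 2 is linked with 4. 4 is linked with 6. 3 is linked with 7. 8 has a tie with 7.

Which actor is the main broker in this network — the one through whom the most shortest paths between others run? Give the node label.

7

Unnormalized betweenness of each node: 0:3/2, 1:5/4, 2:7/12, 3:11/6, 4:79/12, 5:3/2, 6:5/2, 7:33/4, 8:4.
7 has the largest value, 33/4, making it the main broker — the node through which the most shortest paths run.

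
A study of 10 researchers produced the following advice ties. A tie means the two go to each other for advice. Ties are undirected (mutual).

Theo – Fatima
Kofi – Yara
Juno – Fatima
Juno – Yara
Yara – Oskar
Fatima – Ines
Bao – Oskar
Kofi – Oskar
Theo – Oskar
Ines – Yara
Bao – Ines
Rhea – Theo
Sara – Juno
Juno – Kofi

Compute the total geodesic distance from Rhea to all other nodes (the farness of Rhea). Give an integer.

Distances from Rhea: Bao:3, Fatima:2, Ines:3, Juno:3, Kofi:3, Oskar:2, Sara:4, Theo:1, Yara:3.
Sum = 3 + 2 + 3 + 3 + 3 + 2 + 4 + 1 + 3 = 24.

24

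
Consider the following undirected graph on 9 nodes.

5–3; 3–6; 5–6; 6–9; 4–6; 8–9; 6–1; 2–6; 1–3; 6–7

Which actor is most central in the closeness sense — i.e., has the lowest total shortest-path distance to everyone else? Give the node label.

Farness (sum of distances to all others) for each node — 1:15, 2:16, 3:14, 4:16, 5:15, 6:9, 7:16, 8:21, 9:14.
The smallest farness is 9, for 6, so 6 has the highest closeness.

6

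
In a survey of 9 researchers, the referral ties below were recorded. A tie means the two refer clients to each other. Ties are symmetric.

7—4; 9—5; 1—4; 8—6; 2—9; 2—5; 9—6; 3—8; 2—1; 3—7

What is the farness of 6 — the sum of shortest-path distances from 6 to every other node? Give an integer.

18

Distances from 6: 1:3, 2:2, 3:2, 4:4, 5:2, 7:3, 8:1, 9:1.
Sum = 3 + 2 + 2 + 4 + 2 + 3 + 1 + 1 = 18.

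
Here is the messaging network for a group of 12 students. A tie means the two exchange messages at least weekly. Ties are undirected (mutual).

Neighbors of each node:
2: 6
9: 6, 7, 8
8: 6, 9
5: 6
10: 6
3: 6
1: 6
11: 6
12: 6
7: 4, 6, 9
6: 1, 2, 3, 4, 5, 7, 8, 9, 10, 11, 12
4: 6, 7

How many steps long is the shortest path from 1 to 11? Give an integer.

2

One shortest route is 1 – 6 – 11, which uses 2 edges, and 1 and 11 are not directly tied, so nothing shorter exists. So d(1,11) = 2.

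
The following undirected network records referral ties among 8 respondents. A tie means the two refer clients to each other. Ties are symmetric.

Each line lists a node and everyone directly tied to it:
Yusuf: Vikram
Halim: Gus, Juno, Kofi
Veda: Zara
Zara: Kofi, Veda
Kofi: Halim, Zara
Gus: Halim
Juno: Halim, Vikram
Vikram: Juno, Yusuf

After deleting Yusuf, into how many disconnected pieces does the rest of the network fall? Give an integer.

Yusuf's neighbors (Vikram) remain reachable from one another through other ties, so the rest of the network stays in one piece.

1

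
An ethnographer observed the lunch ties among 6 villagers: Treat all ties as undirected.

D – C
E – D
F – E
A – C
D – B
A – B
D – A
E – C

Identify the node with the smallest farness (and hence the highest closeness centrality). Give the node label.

Farness (sum of distances to all others) for each node — A:8, B:9, C:7, D:6, E:7, F:11.
The smallest farness is 6, for D, so D has the highest closeness.

D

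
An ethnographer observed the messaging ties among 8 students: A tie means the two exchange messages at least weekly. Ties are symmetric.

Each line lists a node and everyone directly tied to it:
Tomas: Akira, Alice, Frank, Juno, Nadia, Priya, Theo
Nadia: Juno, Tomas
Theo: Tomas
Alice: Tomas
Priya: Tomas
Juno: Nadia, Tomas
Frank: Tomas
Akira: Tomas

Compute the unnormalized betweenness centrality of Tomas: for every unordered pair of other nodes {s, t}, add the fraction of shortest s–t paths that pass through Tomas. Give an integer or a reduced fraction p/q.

Pairs whose geodesics pass through Tomas — Nadia–Frank: 1; Nadia–Theo: 1; Nadia–Priya: 1; Nadia–Akira: 1; Nadia–Alice: 1; Juno–Frank: 1; Juno–Theo: 1; Juno–Priya: 1; Juno–Akira: 1; Juno–Alice: 1; Frank–Theo: 1; Frank–Priya: 1; Frank–Akira: 1; Frank–Alice: 1 … (+6 more pairs).
All other pairs contribute 0.
Summing the contributions gives betweenness(Tomas) = 20.

20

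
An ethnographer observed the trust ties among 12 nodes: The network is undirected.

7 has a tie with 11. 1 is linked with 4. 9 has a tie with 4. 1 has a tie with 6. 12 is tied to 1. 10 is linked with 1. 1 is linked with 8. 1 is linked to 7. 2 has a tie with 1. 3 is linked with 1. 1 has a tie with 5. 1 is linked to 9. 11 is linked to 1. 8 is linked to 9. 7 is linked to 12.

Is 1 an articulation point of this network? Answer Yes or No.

Removing 1 leaves {7, 11, and 12} with no path to {4, 8, and 9}, so the network splits into 7 components. 1 is a cut vertex.

Yes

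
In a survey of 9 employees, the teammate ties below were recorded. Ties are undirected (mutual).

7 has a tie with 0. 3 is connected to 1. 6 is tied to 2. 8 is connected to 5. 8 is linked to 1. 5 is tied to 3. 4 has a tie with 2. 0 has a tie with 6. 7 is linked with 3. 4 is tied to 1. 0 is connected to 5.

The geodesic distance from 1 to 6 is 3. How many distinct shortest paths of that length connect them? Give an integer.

The shortest distance is 3, and the only length-3 path is 1–4–2–6. So there is exactly 1 shortest path.

1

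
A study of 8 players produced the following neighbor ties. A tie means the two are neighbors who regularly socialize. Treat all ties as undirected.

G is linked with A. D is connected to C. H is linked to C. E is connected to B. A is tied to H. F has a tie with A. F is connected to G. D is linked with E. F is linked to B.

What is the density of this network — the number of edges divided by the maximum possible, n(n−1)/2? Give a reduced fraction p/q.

9/28

There are 9 edges and 8 nodes, so the maximum possible is C(8,2) = 28.
Density = 9/28.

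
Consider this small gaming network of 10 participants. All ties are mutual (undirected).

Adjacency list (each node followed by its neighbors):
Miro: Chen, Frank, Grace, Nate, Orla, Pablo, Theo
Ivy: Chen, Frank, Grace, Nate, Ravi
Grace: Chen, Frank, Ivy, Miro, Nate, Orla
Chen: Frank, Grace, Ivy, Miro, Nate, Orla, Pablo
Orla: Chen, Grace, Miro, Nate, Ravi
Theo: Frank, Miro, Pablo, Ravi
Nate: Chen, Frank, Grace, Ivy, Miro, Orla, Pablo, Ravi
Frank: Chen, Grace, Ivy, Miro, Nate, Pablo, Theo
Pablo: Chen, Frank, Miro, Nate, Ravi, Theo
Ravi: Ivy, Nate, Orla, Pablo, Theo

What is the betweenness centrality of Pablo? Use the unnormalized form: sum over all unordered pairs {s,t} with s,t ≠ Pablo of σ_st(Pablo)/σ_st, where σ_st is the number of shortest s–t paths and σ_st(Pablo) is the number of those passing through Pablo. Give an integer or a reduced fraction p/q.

4/3

Pairs whose geodesics pass through Pablo — Chen–Ravi: 1/4; Chen–Theo: 1/3; Ravi–Miro: 1/4; Ravi–Frank: 1/4; Nate–Theo: 1/4.
All other pairs contribute 0.
Summing the contributions gives betweenness(Pablo) = 4/3.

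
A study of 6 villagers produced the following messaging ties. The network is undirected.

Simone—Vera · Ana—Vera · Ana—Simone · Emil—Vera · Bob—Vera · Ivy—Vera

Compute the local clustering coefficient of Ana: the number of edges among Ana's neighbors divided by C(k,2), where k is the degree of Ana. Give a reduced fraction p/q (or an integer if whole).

Ana's neighbors: Simone and Vera (k = 2).
Possible neighbor pairs: C(2,2) = 1. Edges among them: Simone–Vera → e = 1.
Clustering(Ana) = 1/1.

1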